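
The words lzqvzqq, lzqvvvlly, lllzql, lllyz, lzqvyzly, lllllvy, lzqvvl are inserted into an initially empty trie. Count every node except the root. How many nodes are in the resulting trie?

Insert word by word; a character creates a node only if that edge doesn't already exist:
  "lzqvzqq" → 7 new (l, z, q, v, z, q, q)
  "lzqvvvlly" → prefix "lzqv" already present; 5 new (v, v, l, l, y)
  "lllzql" → prefix "l" already present; 5 new (l, l, z, q, l)
  "lllyz" → prefix "lll" already present; 2 new (y, z)
  "lzqvyzly" → prefix "lzqv" already present; 4 new (y, z, l, y)
  "lllllvy" → prefix "lll" already present; 4 new (l, l, v, y)
  "lzqvvl" → prefix "lzqvv" already present; 1 new (l)
Total nodes = 7 + 5 + 5 + 2 + 4 + 4 + 1 = 28

28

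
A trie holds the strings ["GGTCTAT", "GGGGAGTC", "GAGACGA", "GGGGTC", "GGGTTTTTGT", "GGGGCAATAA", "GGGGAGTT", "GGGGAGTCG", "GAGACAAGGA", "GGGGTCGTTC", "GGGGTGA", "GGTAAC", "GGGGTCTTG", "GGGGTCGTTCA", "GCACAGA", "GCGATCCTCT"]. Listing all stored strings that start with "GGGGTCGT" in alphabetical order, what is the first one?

Words with prefix "GGGGTCGT", in lexicographic order: "GGGGTCGTTC", "GGGGTCGTTCA"
The 1st is GGGGTCGTTC.

GGGGTCGTTC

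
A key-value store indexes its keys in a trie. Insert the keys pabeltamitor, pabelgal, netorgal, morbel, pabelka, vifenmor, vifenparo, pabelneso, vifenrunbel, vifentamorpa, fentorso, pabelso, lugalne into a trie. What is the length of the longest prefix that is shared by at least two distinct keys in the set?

5

Equivalently: take the maximum, over all pairs, of their longest common prefix length.
e.g. "pabelgal" and "pabelka" share the prefix "pabel" of length 5; no pair shares a longer one.
Longest shared-prefix length: 5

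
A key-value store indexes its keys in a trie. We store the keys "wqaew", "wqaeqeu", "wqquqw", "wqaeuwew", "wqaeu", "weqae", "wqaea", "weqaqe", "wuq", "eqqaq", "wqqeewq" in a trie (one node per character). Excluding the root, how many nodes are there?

34

Trie structure (* marks end of a word):
(root)
├─ e
│  └─ q
│     └─ q
│        └─ a
│           └─ q *
└─ w
   ├─ e
   │  └─ q
   │     └─ a
   │        ├─ e *
   │        └─ q
   │           └─ e *
   ├─ q
   │  ├─ a
   │  │  └─ e
   │  │     ├─ a *
   │  │     ├─ q
   │  │     │  └─ e
   │  │     │     └─ u *
   │  │     ├─ u *
   │  │     │  └─ w
   │  │     │     └─ e
   │  │     │        └─ w *
   │  │     └─ w *
   │  └─ q
   │     ├─ e
   │     │  └─ e
   │     │     └─ w
   │     │        └─ q *
   │     └─ u
   │        └─ q
   │           └─ w *
   └─ u
      └─ q *
Counting every labelled node above: 34.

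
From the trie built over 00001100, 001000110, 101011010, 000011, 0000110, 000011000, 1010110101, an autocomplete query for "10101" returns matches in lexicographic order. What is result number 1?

101011010

Words with prefix "10101", in lexicographic order: "101011010", "1010110101"
The 1st is 101011010.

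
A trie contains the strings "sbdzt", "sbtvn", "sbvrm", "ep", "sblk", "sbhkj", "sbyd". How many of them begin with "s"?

Traverse to the node for "s", then collect every word in that subtree.
Matches: "sbdzt", "sbhkj", "sblk", "sbtvn", "sbvrm", "sbyd"
Count: 6

6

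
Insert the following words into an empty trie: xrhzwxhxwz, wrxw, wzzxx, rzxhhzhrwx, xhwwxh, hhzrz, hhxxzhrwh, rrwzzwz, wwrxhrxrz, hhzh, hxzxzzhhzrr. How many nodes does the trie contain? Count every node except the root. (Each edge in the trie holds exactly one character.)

Trace insertions, counting only characters that open a new branch:
  "xrhzwxhxwz" → 10 new (x, r, h, z, w, x, h, x, w, z)
  "wrxw" → 4 new (w, r, x, w)
  "wzzxx" → prefix "w" already present; 4 new (z, z, x, x)
  "rzxhhzhrwx" → 10 new (r, z, x, h, h, z, h, r, w, x)
  "xhwwxh" → prefix "x" already present; 5 new (h, w, w, x, h)
  "hhzrz" → 5 new (h, h, z, r, z)
  "hhxxzhrwh" → prefix "hh" already present; 7 new (x, x, z, h, r, w, h)
  "rrwzzwz" → prefix "r" already present; 6 new (r, w, z, z, w, z)
  "wwrxhrxrz" → prefix "w" already present; 8 new (w, r, x, h, r, x, r, z)
  "hhzh" → prefix "hhz" already present; 1 new (h)
  "hxzxzzhhzrr" → prefix "h" already present; 10 new (x, z, x, z, z, h, h, z, r, r)
Total nodes = 10 + 4 + 4 + 10 + 5 + 5 + 7 + 6 + 8 + 1 + 10 = 70

70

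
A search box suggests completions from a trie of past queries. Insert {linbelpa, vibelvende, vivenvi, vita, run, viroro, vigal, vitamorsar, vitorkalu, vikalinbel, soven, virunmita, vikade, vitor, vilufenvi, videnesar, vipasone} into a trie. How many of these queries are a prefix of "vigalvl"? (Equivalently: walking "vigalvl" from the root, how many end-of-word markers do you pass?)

1

Check each prefix of "vigalvl" against the stored set — each match is an end-marker on the path.
Prefixes of the query that are stored words: "vigal"
Count: 1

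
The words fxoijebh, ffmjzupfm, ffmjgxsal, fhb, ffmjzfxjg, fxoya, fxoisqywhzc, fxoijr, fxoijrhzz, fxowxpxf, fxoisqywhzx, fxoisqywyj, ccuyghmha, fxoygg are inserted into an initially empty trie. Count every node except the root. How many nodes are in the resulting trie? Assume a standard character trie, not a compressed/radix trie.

Count nodes per top-level branch (shared prefixes stored once):
  'c'-branch (ccuyghmha): 9 nodes
  'f'-branch (ffmjgxsal, ffmjzfxjg, ffmjzupfm, fhb, fxoijebh, fxoijr, fxoijrhzz, fxoisqywhzc, fxoisqywhzx, fxoisqywyj, fxowxpxf, fxoya, fxoygg): 50 nodes
Sum: 59

59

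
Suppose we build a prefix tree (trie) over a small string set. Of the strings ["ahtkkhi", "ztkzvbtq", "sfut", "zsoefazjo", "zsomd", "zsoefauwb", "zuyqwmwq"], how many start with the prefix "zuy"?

1

Filter for entries beginning with "zuy":
Words under "zuy": zuyqwmwq
Count: 1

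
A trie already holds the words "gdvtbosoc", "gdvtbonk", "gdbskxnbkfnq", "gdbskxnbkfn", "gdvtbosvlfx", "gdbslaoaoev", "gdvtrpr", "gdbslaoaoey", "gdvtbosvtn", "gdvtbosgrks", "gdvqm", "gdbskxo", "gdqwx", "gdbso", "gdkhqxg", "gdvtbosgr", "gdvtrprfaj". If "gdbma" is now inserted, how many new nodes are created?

The longest prefix of "gdbma" already in the trie is "gdb" (length 3).
Each of the 2 remaining characters creates one node.

2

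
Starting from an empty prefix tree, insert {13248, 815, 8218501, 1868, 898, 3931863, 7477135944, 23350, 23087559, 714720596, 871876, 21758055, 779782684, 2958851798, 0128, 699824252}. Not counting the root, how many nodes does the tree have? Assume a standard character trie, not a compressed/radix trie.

97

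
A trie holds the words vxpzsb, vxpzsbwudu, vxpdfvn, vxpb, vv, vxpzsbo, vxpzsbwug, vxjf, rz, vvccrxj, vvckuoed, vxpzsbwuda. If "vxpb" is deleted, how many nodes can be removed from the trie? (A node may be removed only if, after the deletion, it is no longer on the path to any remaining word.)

Walk "vxpb" from the leaf back toward the root, removing each node that no remaining word uses.
The suffix "b" (1 node) is used only by "vxpb"; the node for "vxp" still has the child "z", so pruning stops there.
Nodes removed: 1

1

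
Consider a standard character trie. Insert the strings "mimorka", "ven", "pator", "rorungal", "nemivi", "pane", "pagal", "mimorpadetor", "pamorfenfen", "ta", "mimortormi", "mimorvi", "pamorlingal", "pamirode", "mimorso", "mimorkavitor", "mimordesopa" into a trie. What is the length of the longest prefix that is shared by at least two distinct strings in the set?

7

The deepest shared node is where two words last agree before diverging.
e.g. "mimorka" and "mimorkavitor" share the prefix "mimorka" of length 7; no pair shares a longer one.
Longest shared-prefix length: 7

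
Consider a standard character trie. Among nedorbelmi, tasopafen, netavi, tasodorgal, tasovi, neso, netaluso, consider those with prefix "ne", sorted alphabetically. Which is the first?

nedorbelmi

Filter for "ne…" and sort: "nedorbelmi", "neso", "netaluso", "netavi"
Position 1: nedorbelmi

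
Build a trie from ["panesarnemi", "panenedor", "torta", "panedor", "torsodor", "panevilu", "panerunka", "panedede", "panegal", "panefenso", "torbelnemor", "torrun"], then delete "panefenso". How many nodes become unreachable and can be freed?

5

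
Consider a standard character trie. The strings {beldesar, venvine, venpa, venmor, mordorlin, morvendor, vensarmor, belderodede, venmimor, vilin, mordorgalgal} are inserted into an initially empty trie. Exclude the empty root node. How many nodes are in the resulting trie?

61

Insert word by word; a character creates a node only if that edge doesn't already exist:
  "beldesar" → 8 new (b, e, l, d, e, s, a, r)
  "venvine" → 7 new (v, e, n, v, i, n, e)
  "venpa" → prefix "ven" already present; 2 new (p, a)
  "venmor" → prefix "ven" already present; 3 new (m, o, r)
  "mordorlin" → 9 new (m, o, r, d, o, r, l, i, n)
  "morvendor" → prefix "mor" already present; 6 new (v, e, n, d, o, r)
  "vensarmor" → prefix "ven" already present; 6 new (s, a, r, m, o, r)
  "belderodede" → prefix "belde" already present; 6 new (r, o, d, e, d, e)
  "venmimor" → prefix "venm" already present; 4 new (i, m, o, r)
  "vilin" → prefix "v" already present; 4 new (i, l, i, n)
  "mordorgalgal" → prefix "mordor" already present; 6 new (g, a, l, g, a, l)
Total nodes = 8 + 7 + 2 + 3 + 9 + 6 + 6 + 6 + 4 + 4 + 6 = 61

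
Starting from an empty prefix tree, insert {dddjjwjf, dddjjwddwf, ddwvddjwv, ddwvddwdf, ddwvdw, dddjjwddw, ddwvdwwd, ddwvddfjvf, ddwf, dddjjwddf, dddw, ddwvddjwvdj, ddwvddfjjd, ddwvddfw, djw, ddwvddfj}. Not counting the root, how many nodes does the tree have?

39

Trace insertions, counting only characters that open a new branch:
  "dddjjwjf" → 8 new (d, d, d, j, j, w, j, f)
  "dddjjwddwf" → prefix "dddjjw" already present; 4 new (d, d, w, f)
  "ddwvddjwv" → prefix "dd" already present; 7 new (w, v, d, d, j, w, v)
  "ddwvddwdf" → prefix "ddwvdd" already present; 3 new (w, d, f)
  "ddwvdw" → prefix "ddwvd" already present; 1 new (w)
  "dddjjwddw" → prefix "dddjjwddw" already present; 0 new (none)
  "ddwvdwwd" → prefix "ddwvdw" already present; 2 new (w, d)
  "ddwvddfjvf" → prefix "ddwvdd" already present; 4 new (f, j, v, f)
  "ddwf" → prefix "ddw" already present; 1 new (f)
  "dddjjwddf" → prefix "dddjjwdd" already present; 1 new (f)
  "dddw" → prefix "ddd" already present; 1 new (w)
  "ddwvddjwvdj" → prefix "ddwvddjwv" already present; 2 new (d, j)
  "ddwvddfjjd" → prefix "ddwvddfj" already present; 2 new (j, d)
  "ddwvddfw" → prefix "ddwvddf" already present; 1 new (w)
  "djw" → prefix "d" already present; 2 new (j, w)
  "ddwvddfj" → prefix "ddwvddfj" already present; 0 new (none)
Total nodes = 8 + 4 + 7 + 3 + 1 + 0 + 2 + 4 + 1 + 1 + 1 + 2 + 2 + 1 + 2 + 0 = 39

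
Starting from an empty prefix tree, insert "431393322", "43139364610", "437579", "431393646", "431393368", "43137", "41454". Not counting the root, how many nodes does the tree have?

Count nodes per top-level branch (shared prefixes stored once):
  '4'-branch (41454, 43137, 431393322, 431393368, 431393646, 43139364610, 437579): 25 nodes
Sum: 25

25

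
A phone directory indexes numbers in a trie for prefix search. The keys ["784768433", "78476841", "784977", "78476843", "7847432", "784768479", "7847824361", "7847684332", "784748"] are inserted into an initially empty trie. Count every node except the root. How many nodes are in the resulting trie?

26

Trie structure (* marks end of a word):
(root)
└─ 7
   └─ 8
      └─ 4
         ├─ 7
         │  ├─ 4
         │  │  ├─ 3
         │  │  │  └─ 2 *
         │  │  └─ 8 *
         │  ├─ 6
         │  │  └─ 8
         │  │     └─ 4
         │  │        ├─ 1 *
         │  │        ├─ 3 *
         │  │        │  └─ 3 *
         │  │        │     └─ 2 *
         │  │        └─ 7
         │  │           └─ 9 *
         │  └─ 8
         │     └─ 2
         │        └─ 4
         │           └─ 3
         │              └─ 6
         │                 └─ 1 *
         └─ 9
            └─ 7
               └─ 7 *
Counting every labelled node above: 26.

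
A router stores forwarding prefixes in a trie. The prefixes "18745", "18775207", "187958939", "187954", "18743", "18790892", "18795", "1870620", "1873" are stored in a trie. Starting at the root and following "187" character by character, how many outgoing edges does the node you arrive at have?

5

Follow the path "187" to its node, then look at its outgoing edges.
Characters that immediately follow "187" among the stored strings: {0, 3, 4, 7, 9}.
That node has 5 child edges.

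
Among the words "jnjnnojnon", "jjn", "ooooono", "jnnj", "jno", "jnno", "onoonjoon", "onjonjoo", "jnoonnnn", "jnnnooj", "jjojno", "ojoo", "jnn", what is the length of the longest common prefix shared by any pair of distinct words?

3

Look for the deepest trie node that still has at least two words in its subtree.
e.g. "jnn" and "jnnj" share the prefix "jnn" of length 3; no pair shares a longer one.
Longest shared-prefix length: 3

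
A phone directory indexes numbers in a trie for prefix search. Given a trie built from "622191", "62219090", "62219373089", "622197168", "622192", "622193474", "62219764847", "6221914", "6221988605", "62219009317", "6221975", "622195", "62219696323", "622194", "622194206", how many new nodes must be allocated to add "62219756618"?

4

"6221975" is already a path in the trie; the remaining "6618" must be added.
So 11 − 7 = 4 new nodes.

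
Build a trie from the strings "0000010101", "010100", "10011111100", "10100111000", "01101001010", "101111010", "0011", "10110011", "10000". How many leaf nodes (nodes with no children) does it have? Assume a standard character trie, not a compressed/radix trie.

A leaf is a node with no children — equivalently, the end of a word that is not a proper prefix of any other stored word.
Those words: "0000010101", "0011", "010100", "01101001010", "10000", "10011111100", "10100111000", "10110011", "101111010"
Leaf count: 9

9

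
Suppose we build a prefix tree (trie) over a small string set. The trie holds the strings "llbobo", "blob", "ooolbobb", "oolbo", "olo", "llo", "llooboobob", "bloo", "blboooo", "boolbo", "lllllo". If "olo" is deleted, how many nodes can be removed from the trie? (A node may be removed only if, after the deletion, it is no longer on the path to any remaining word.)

Walk "olo" from the leaf back toward the root, removing each node that no remaining word uses.
The suffix "lo" (2 nodes) is used only by "olo"; the node for "o" still has the child "o", so pruning stops there.
Nodes removed: 2

2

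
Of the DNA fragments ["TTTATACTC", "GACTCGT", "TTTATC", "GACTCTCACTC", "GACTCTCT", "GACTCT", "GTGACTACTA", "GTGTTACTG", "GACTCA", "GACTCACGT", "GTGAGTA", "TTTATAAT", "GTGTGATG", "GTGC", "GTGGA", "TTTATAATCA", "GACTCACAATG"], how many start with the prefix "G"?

13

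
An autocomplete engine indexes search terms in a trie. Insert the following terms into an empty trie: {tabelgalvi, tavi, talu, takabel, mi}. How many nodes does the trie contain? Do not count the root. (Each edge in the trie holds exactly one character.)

21

Count nodes per top-level branch (shared prefixes stored once):
  'm'-branch (mi): 2 nodes
  't'-branch (tabelgalvi, takabel, talu, tavi): 19 nodes
Sum: 21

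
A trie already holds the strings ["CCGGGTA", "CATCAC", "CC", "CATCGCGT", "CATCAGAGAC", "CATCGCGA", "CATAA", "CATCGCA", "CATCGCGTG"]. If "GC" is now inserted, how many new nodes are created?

2

No existing word starts with "G", so every character of "GC" needs a new node.
2 − 0 = 2 new nodes.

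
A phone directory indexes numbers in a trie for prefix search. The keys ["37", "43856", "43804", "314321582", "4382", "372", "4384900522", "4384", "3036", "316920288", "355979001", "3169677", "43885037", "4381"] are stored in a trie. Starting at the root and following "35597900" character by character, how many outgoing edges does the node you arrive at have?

1

Follow the path "35597900" to its node, then look at its outgoing edges.
Distinct next characters after "35597900": 1.
That node has 1 child edge.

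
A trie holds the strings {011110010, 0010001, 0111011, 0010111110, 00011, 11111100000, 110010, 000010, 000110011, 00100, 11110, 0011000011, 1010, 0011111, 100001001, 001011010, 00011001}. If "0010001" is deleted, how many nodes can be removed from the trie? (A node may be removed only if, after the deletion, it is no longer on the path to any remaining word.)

2

Walk "0010001" from the leaf back toward the root, removing each node that no remaining word uses.
The suffix "01" (2 nodes) is used only by "0010001"; "00100" is itself a stored word, so pruning stops there.
Nodes removed: 2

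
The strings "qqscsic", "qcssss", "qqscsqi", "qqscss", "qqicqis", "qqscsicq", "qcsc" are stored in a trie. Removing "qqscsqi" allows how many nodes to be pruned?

After clearing the end-marker at "qqscsqi", prune upward until reaching a node still needed by another word.
The suffix "qi" (2 nodes) is used only by "qqscsqi"; the node for "qqscs" still has the child "i", so pruning stops there.
Nodes removed: 2

2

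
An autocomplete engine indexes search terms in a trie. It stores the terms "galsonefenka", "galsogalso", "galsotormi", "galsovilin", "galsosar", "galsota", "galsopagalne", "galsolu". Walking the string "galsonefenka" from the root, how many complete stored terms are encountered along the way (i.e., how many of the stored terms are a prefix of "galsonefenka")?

1

Walk "galsonefenka" from the root; an end-of-word marker is hit whenever a stored word is a prefix of "galsonefenka".
Prefixes of the query that are stored words: "galsonefenka"
Count: 1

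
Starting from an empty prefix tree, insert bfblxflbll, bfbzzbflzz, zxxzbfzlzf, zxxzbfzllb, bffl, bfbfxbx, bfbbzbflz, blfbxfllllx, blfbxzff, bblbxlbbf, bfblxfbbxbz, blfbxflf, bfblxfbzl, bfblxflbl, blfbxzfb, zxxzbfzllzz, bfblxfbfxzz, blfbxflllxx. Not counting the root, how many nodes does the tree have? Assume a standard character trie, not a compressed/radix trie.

79

For each word, the new-node count is its length minus the longest prefix already in the trie:
  "bfblxflbll" → 10 new (b, f, b, l, x, f, l, b, l, l)
  "bfbzzbflzz" → prefix "bfb" already present; 7 new (z, z, b, f, l, z, z)
  "zxxzbfzlzf" → 10 new (z, x, x, z, b, f, z, l, z, f)
  "zxxzbfzllb" → prefix "zxxzbfzl" already present; 2 new (l, b)
  "bffl" → prefix "bf" already present; 2 new (f, l)
  "bfbfxbx" → prefix "bfb" already present; 4 new (f, x, b, x)
  "bfbbzbflz" → prefix "bfb" already present; 6 new (b, z, b, f, l, z)
  "blfbxfllllx" → prefix "b" already present; 10 new (l, f, b, x, f, l, l, l, l, x)
  "blfbxzff" → prefix "blfbx" already present; 3 new (z, f, f)
  "bblbxlbbf" → prefix "b" already present; 8 new (b, l, b, x, l, b, b, f)
  "bfblxfbbxbz" → prefix "bfblxf" already present; 5 new (b, b, x, b, z)
  "blfbxflf" → prefix "blfbxfl" already present; 1 new (f)
  "bfblxfbzl" → prefix "bfblxfb" already present; 2 new (z, l)
  "bfblxflbl" → prefix "bfblxflbl" already present; 0 new (none)
  "blfbxzfb" → prefix "blfbxzf" already present; 1 new (b)
  "zxxzbfzllzz" → prefix "zxxzbfzll" already present; 2 new (z, z)
  "bfblxfbfxzz" → prefix "bfblxfb" already present; 4 new (f, x, z, z)
  "blfbxflllxx" → prefix "blfbxflll" already present; 2 new (x, x)
Total nodes = 10 + 7 + 10 + 2 + 2 + 4 + 6 + 10 + 3 + 8 + 5 + 1 + 2 + 0 + 1 + 2 + 4 + 2 = 79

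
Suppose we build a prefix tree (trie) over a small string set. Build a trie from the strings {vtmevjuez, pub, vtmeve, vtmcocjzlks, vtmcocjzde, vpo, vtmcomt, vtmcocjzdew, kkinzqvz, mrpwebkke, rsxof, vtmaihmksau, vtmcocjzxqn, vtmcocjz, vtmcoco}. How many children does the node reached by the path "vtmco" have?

2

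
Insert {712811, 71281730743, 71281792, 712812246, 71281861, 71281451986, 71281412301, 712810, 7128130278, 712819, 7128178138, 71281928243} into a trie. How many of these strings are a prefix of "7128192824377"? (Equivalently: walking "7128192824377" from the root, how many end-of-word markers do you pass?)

Traverse "7128192824377" character by character; count nodes along the way that are marked as word ends.
Prefixes of the query that are stored words: "712819", "71281928243"
Count: 2

2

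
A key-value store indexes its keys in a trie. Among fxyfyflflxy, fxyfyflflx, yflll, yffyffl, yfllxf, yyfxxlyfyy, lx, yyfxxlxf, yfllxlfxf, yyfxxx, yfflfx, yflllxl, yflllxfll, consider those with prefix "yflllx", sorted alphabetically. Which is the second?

yflllxl

Filter for "yflllx…" and sort: "yflllxfll", "yflllxl"
Position 2: yflllxl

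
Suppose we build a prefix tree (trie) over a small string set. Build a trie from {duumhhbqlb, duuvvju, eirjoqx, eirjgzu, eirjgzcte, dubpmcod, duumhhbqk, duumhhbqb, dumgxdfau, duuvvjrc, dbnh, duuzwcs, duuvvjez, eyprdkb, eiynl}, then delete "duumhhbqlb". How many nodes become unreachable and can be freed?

2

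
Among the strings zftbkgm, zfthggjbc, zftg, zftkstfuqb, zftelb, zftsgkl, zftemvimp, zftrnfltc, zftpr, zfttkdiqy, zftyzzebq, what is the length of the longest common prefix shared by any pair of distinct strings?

The deepest shared node is where two words last agree before diverging.
"zftelb" and "zftemvimp" agree on "zfte" (4 characters) before diverging; nothing deeper is shared.
Longest shared-prefix length: 4

4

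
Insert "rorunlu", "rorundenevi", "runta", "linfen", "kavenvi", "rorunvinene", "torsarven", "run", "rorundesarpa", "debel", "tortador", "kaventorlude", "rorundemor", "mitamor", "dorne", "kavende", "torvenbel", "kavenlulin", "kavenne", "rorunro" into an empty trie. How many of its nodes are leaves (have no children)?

19

Leaves are exactly the stored words that no other stored word extends.
Those words: "debel", "dorne", "kavende", "kavenlulin", "kavenne", "kaventorlude", "kavenvi", "linfen", "mitamor", "rorundemor", "rorundenevi", "rorundesarpa", "rorunlu", "rorunro", "rorunvinene", "runta", "torsarven", "tortador", "torvenbel"
Leaf count: 19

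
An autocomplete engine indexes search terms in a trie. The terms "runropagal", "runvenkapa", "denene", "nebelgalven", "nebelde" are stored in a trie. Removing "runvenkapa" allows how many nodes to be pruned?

7

After clearing the end-marker at "runvenkapa", prune upward until reaching a node still needed by another word.
The suffix "venkapa" (7 nodes) is used only by "runvenkapa"; the node for "run" still has the child "r", so pruning stops there.
Nodes removed: 7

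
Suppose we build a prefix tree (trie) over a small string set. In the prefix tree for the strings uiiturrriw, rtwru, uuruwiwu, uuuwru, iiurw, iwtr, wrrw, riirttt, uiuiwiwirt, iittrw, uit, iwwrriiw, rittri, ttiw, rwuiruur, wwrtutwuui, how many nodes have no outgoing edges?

A leaf is a node with no children — equivalently, the end of a word that is not a proper prefix of any other stored word.
Those words: "iittrw", "iiurw", "iwtr", "iwwrriiw", "riirttt", "rittri", "rtwru", "rwuiruur", "ttiw", "uiiturrriw", "uit", "uiuiwiwirt", "uuruwiwu", "uuuwru", "wrrw", "wwrtutwuui"
Leaf count: 16

16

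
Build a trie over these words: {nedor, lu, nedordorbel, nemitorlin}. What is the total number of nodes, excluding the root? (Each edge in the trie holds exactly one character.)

21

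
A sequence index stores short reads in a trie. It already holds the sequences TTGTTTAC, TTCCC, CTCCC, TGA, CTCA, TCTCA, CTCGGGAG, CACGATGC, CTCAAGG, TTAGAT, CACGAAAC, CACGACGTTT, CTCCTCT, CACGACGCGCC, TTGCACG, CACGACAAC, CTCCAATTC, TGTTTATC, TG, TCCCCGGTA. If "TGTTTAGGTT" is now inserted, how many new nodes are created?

The longest prefix of "TGTTTAGGTT" already in the trie is "TGTTTA" (length 6).
New nodes needed: |"TGTTTAGGTT"| − 6 = 10 − 6 = 4.

4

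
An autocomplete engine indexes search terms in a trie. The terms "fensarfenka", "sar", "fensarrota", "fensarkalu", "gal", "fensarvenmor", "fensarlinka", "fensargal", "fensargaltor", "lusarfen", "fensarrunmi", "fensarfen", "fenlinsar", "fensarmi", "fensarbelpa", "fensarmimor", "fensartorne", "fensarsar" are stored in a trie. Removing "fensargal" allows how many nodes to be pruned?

0

Walk "fensargal" from the leaf back toward the root, removing each node that no remaining word uses.
Every node on "fensargal" is still needed (e.g. by "fensargaltor"), so nothing is freed.
Nodes removed: 0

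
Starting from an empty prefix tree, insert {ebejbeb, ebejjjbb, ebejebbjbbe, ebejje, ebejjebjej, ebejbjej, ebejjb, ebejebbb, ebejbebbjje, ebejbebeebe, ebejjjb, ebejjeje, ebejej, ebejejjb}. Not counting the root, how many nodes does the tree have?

41

Count nodes per top-level branch (shared prefixes stored once):
  'e'-branch (ebejbeb, ebejbebbjje, ebejbebeebe, ebejbjej, ebejebbb, ebejebbjbbe, ebejej, ebejejjb, ebejjb, ebejje, ebejjebjej, ebejjeje, ebejjjb, ebejjjbb): 41 nodes
Sum: 41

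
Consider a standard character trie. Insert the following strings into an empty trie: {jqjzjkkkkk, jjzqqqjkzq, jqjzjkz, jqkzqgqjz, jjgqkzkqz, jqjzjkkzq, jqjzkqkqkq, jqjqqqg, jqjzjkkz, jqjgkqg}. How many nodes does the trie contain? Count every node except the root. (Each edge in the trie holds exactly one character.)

For each word, the new-node count is its length minus the longest prefix already in the trie:
  "jqjzjkkkkk" → 10 new (j, q, j, z, j, k, k, k, k, k)
  "jjzqqqjkzq" → prefix "j" already present; 9 new (j, z, q, q, q, j, k, z, q)
  "jqjzjkz" → prefix "jqjzjk" already present; 1 new (z)
  "jqkzqgqjz" → prefix "jq" already present; 7 new (k, z, q, g, q, j, z)
  "jjgqkzkqz" → prefix "jj" already present; 7 new (g, q, k, z, k, q, z)
  "jqjzjkkzq" → prefix "jqjzjkk" already present; 2 new (z, q)
  "jqjzkqkqkq" → prefix "jqjz" already present; 6 new (k, q, k, q, k, q)
  "jqjqqqg" → prefix "jqj" already present; 4 new (q, q, q, g)
  "jqjzjkkz" → prefix "jqjzjkkz" already present; 0 new (none)
  "jqjgkqg" → prefix "jqj" already present; 4 new (g, k, q, g)
Total nodes = 10 + 9 + 1 + 7 + 7 + 2 + 6 + 4 + 0 + 4 = 50

50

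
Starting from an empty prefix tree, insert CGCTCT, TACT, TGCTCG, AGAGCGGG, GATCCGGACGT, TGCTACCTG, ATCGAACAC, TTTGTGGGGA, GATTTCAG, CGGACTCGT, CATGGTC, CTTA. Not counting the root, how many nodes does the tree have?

77

Insert word by word; a character creates a node only if that edge doesn't already exist:
  "CGCTCT" → 6 new (C, G, C, T, C, T)
  "TACT" → 4 new (T, A, C, T)
  "TGCTCG" → prefix "T" already present; 5 new (G, C, T, C, G)
  "AGAGCGGG" → 8 new (A, G, A, G, C, G, G, G)
  "GATCCGGACGT" → 11 new (G, A, T, C, C, G, G, A, C, G, T)
  "TGCTACCTG" → prefix "TGCT" already present; 5 new (A, C, C, T, G)
  "ATCGAACAC" → prefix "A" already present; 8 new (T, C, G, A, A, C, A, C)
  "TTTGTGGGGA" → prefix "T" already present; 9 new (T, T, G, T, G, G, G, G, A)
  "GATTTCAG" → prefix "GAT" already present; 5 new (T, T, C, A, G)
  "CGGACTCGT" → prefix "CG" already present; 7 new (G, A, C, T, C, G, T)
  "CATGGTC" → prefix "C" already present; 6 new (A, T, G, G, T, C)
  "CTTA" → prefix "C" already present; 3 new (T, T, A)
Total nodes = 6 + 4 + 5 + 8 + 11 + 5 + 8 + 9 + 5 + 7 + 6 + 3 = 77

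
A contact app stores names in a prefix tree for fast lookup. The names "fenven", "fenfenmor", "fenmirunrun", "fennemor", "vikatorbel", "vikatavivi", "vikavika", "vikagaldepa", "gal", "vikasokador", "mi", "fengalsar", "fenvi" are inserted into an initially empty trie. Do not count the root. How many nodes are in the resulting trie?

For each word, the new-node count is its length minus the longest prefix already in the trie:
  "fenven" → 6 new (f, e, n, v, e, n)
  "fenfenmor" → prefix "fen" already present; 6 new (f, e, n, m, o, r)
  "fenmirunrun" → prefix "fen" already present; 8 new (m, i, r, u, n, r, u, n)
  "fennemor" → prefix "fen" already present; 5 new (n, e, m, o, r)
  "vikatorbel" → 10 new (v, i, k, a, t, o, r, b, e, l)
  "vikatavivi" → prefix "vikat" already present; 5 new (a, v, i, v, i)
  "vikavika" → prefix "vika" already present; 4 new (v, i, k, a)
  "vikagaldepa" → prefix "vika" already present; 7 new (g, a, l, d, e, p, a)
  "gal" → 3 new (g, a, l)
  "vikasokador" → prefix "vika" already present; 7 new (s, o, k, a, d, o, r)
  "mi" → 2 new (m, i)
  "fengalsar" → prefix "fen" already present; 6 new (g, a, l, s, a, r)
  "fenvi" → prefix "fenv" already present; 1 new (i)
Total nodes = 6 + 6 + 8 + 5 + 10 + 5 + 4 + 7 + 3 + 7 + 2 + 6 + 1 = 70

70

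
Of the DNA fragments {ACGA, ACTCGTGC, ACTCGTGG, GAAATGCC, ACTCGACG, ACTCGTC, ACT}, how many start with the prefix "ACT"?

Filter for entries beginning with "ACT":
Words under "ACT": ACT, ACTCGACG, ACTCGTC, ACTCGTGC, ACTCGTGG
Count: 5

5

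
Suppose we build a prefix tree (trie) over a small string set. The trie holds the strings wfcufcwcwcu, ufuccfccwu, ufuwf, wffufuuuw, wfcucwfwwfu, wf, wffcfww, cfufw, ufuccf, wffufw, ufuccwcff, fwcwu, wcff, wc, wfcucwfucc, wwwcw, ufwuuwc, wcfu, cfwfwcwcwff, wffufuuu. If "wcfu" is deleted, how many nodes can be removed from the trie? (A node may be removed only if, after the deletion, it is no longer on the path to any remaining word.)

A node on "wcfu"'s path can go only if nothing else ends at it or branches off below it.
The suffix "u" (1 node) is used only by "wcfu"; the node for "wcf" still has the child "f", so pruning stops there.
Nodes removed: 1

1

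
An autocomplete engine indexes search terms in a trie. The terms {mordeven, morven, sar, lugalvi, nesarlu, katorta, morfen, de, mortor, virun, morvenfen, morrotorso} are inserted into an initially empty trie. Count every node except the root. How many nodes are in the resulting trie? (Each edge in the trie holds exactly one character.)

58

Count nodes per top-level branch (shared prefixes stored once):
  'd'-branch (de): 2 nodes
  'k'-branch (katorta): 7 nodes
  'l'-branch (lugalvi): 7 nodes
  'm'-branch (mordeven, morfen, morrotorso, mortor, morven, morvenfen): 27 nodes
  'n'-branch (nesarlu): 7 nodes
  's'-branch (sar): 3 nodes
  'v'-branch (virun): 5 nodes
Sum: 58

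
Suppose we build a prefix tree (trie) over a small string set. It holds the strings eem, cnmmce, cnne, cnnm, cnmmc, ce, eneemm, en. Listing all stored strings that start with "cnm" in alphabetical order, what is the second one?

Words with prefix "cnm", in lexicographic order: "cnmmc", "cnmmce"
The 2nd is cnmmce.

cnmmce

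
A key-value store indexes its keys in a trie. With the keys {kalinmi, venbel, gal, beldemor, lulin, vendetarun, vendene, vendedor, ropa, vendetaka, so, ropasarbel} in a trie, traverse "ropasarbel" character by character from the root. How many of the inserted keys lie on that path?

Walk "ropasarbel" from the root; an end-of-word marker is hit whenever a stored word is a prefix of "ropasarbel".
Prefixes of the query that are stored words: "ropa", "ropasarbel"
Count: 2

2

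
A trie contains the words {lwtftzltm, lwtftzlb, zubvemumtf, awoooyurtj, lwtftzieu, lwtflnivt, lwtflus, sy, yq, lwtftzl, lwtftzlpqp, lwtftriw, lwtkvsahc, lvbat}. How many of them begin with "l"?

Traverse to the node for "l", then collect every word in that subtree.
Matches: "lvbat", "lwtflnivt", "lwtflus", "lwtftriw", "lwtftzieu", "lwtftzl", "lwtftzlb", "lwtftzlpqp", "lwtftzltm", "lwtkvsahc"
Count: 10

10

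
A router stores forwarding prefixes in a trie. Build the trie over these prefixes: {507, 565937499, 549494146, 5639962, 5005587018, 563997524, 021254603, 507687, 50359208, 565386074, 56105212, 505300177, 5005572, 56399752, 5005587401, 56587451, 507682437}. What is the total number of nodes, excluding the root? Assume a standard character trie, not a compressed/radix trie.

87

Insert word by word; a character creates a node only if that edge doesn't already exist:
  "507" → 3 new (5, 0, 7)
  "565937499" → prefix "5" already present; 8 new (6, 5, 9, 3, 7, 4, 9, 9)
  "549494146" → prefix "5" already present; 8 new (4, 9, 4, 9, 4, 1, 4, 6)
  "5639962" → prefix "56" already present; 5 new (3, 9, 9, 6, 2)
  "5005587018" → prefix "50" already present; 8 new (0, 5, 5, 8, 7, 0, 1, 8)
  "563997524" → prefix "56399" already present; 4 new (7, 5, 2, 4)
  "021254603" → 9 new (0, 2, 1, 2, 5, 4, 6, 0, 3)
  "507687" → prefix "507" already present; 3 new (6, 8, 7)
  "50359208" → prefix "50" already present; 6 new (3, 5, 9, 2, 0, 8)
  "565386074" → prefix "565" already present; 6 new (3, 8, 6, 0, 7, 4)
  "56105212" → prefix "56" already present; 6 new (1, 0, 5, 2, 1, 2)
  "505300177" → prefix "50" already present; 7 new (5, 3, 0, 0, 1, 7, 7)
  "5005572" → prefix "50055" already present; 2 new (7, 2)
  "56399752" → prefix "56399752" already present; 0 new (none)
  "5005587401" → prefix "5005587" already present; 3 new (4, 0, 1)
  "56587451" → prefix "565" already present; 5 new (8, 7, 4, 5, 1)
  "507682437" → prefix "50768" already present; 4 new (2, 4, 3, 7)
Total nodes = 3 + 8 + 8 + 5 + 8 + 4 + 9 + 3 + 6 + 6 + 6 + 7 + 2 + 0 + 3 + 5 + 4 = 87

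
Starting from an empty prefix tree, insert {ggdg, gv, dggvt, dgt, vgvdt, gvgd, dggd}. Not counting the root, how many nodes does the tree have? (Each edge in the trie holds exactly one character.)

19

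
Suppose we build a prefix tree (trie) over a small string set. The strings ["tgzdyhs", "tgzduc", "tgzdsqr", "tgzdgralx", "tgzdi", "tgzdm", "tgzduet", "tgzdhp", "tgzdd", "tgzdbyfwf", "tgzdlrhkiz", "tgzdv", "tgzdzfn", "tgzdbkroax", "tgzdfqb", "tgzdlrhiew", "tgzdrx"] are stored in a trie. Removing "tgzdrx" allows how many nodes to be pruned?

A node on "tgzdrx"'s path can go only if nothing else ends at it or branches off below it.
The suffix "rx" (2 nodes) is used only by "tgzdrx"; the node for "tgzd" still has the child "y", so pruning stops there.
Nodes removed: 2

2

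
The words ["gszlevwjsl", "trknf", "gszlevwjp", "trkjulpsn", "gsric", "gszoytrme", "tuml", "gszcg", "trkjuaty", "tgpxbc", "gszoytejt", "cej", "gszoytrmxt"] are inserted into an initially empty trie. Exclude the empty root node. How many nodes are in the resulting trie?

52

For each word, the new-node count is its length minus the longest prefix already in the trie:
  "gszlevwjsl" → 10 new (g, s, z, l, e, v, w, j, s, l)
  "trknf" → 5 new (t, r, k, n, f)
  "gszlevwjp" → prefix "gszlevwj" already present; 1 new (p)
  "trkjulpsn" → prefix "trk" already present; 6 new (j, u, l, p, s, n)
  "gsric" → prefix "gs" already present; 3 new (r, i, c)
  "gszoytrme" → prefix "gsz" already present; 6 new (o, y, t, r, m, e)
  "tuml" → prefix "t" already present; 3 new (u, m, l)
  "gszcg" → prefix "gsz" already present; 2 new (c, g)
  "trkjuaty" → prefix "trkju" already present; 3 new (a, t, y)
  "tgpxbc" → prefix "t" already present; 5 new (g, p, x, b, c)
  "gszoytejt" → prefix "gszoyt" already present; 3 new (e, j, t)
  "cej" → 3 new (c, e, j)
  "gszoytrmxt" → prefix "gszoytrm" already present; 2 new (x, t)
Total nodes = 10 + 5 + 1 + 6 + 3 + 6 + 3 + 2 + 3 + 5 + 3 + 3 + 2 = 52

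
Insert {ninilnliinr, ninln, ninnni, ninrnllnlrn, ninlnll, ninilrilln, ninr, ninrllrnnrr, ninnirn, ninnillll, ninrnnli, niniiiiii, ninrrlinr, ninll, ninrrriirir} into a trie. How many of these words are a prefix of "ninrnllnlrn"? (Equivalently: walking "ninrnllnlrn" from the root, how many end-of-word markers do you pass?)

2

Traverse "ninrnllnlrn" character by character; count nodes along the way that are marked as word ends.
Prefixes of the query that are stored words: "ninr", "ninrnllnlrn"
Count: 2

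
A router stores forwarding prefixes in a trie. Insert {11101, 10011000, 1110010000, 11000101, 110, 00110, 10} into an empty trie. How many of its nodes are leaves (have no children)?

5

A leaf is a node with no children — equivalently, the end of a word that is not a proper prefix of any other stored word.
Those words: "00110", "10011000", "11000101", "1110010000", "11101"
Leaf count: 5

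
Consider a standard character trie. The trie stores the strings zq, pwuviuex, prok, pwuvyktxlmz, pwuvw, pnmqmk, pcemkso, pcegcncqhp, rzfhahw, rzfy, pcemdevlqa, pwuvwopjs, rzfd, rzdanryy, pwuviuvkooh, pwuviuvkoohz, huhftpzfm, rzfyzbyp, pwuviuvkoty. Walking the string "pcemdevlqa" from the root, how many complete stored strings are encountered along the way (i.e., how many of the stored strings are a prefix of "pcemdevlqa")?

1

Walk "pcemdevlqa" from the root; an end-of-word marker is hit whenever a stored word is a prefix of "pcemdevlqa".
Prefixes of the query that are stored words: "pcemdevlqa"
Count: 1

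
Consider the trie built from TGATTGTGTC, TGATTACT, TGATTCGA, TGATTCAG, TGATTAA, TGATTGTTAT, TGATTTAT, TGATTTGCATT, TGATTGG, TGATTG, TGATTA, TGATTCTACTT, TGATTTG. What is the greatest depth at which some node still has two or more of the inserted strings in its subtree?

7

Equivalently: take the maximum, over all pairs, of their longest common prefix length.
"TGATTGTGTC" and "TGATTGTTAT" agree on "TGATTGT" (7 characters) before diverging; nothing deeper is shared.
Longest shared-prefix length: 7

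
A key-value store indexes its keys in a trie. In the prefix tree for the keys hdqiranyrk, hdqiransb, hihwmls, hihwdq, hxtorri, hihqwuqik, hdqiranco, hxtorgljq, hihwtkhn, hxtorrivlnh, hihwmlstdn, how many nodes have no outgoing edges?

9

A leaf is a node with no children — equivalently, the end of a word that is not a proper prefix of any other stored word.
Those words: "hdqiranco", "hdqiransb", "hdqiranyrk", "hihqwuqik", "hihwdq", "hihwmlstdn", "hihwtkhn", "hxtorgljq", "hxtorrivlnh"
Leaf count: 9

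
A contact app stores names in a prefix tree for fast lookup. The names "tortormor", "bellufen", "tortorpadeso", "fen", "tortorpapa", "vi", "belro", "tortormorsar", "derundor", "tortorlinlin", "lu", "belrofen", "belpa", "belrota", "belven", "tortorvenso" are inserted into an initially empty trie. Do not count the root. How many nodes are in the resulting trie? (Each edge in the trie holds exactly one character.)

66

For each word, the new-node count is its length minus the longest prefix already in the trie:
  "tortormor" → 9 new (t, o, r, t, o, r, m, o, r)
  "bellufen" → 8 new (b, e, l, l, u, f, e, n)
  "tortorpadeso" → prefix "tortor" already present; 6 new (p, a, d, e, s, o)
  "fen" → 3 new (f, e, n)
  "tortorpapa" → prefix "tortorpa" already present; 2 new (p, a)
  "vi" → 2 new (v, i)
  "belro" → prefix "bel" already present; 2 new (r, o)
  "tortormorsar" → prefix "tortormor" already present; 3 new (s, a, r)
  "derundor" → 8 new (d, e, r, u, n, d, o, r)
  "tortorlinlin" → prefix "tortor" already present; 6 new (l, i, n, l, i, n)
  "lu" → 2 new (l, u)
  "belrofen" → prefix "belro" already present; 3 new (f, e, n)
  "belpa" → prefix "bel" already present; 2 new (p, a)
  "belrota" → prefix "belro" already present; 2 new (t, a)
  "belven" → prefix "bel" already present; 3 new (v, e, n)
  "tortorvenso" → prefix "tortor" already present; 5 new (v, e, n, s, o)
Total nodes = 9 + 8 + 6 + 3 + 2 + 2 + 2 + 3 + 8 + 6 + 2 + 3 + 2 + 2 + 3 + 5 = 66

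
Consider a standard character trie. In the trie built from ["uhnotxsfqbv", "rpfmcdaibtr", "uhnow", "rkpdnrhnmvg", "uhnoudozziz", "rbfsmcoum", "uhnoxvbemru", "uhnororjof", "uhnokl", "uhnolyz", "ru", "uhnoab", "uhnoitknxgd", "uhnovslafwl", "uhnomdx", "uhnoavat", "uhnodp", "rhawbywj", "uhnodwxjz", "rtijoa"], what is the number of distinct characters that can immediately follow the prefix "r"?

6

Walk "r" from the root, arriving at one node.
Distinct next characters after "r": b, h, k, p, t, u.
That node has 6 child edges.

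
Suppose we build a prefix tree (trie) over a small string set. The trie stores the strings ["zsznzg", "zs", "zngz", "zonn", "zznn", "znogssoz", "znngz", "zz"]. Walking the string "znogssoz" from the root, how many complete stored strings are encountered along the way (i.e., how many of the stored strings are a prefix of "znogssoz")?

1

Traverse "znogssoz" character by character; count nodes along the way that are marked as word ends.
Prefixes of the query that are stored words: "znogssoz"
Count: 1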